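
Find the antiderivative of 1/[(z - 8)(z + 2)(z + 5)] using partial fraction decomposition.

Cover-up: P = 1/130, Q = -1/30, R = 1/39. Decomposition: (1/130)/(z - 8) - (1/30)/(z + 2) + (1/39)/(z + 5). Integrate each term: (1/130) ln|(z - 8)| - (1/30) ln|(z + 2)| + (1/39) ln|(z + 5)| + C


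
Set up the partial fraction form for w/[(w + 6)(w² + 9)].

Linear + irreducible quadratic: α/(w + 6) + (βw + γ)/(w² + 9)


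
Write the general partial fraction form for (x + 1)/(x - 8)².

Repeated linear factor: P/(x - 8) + Q/(x - 8)²


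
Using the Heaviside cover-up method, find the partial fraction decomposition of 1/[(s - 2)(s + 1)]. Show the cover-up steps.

Cover (s - 2): set s=2, get α = 1/(2 + 1) = 1/3. Cover (s + 1): set s=-1, get β = 1/(-1 - 2) = -1/3.
Result: (1/3)/(s - 2) - (1/3)/(s + 1)


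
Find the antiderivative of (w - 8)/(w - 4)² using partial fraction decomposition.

Decompose: A = 1, B = 1·4 - 8 = -4, so (w - 8)/(w - 4)² = 1/(w - 4) - 4/(w - 4)². Integrate: ∫ A/(w - 4) dw = ln|(w - 4)|; ∫ B/(w - 4)² dw = 4/(w - 4). Sum: ln|(w - 4)| + 4/(w - 4) + C


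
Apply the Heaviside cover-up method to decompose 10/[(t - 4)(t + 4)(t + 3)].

Cover (t - 4), t=4: A = 10/[(4 + 4)(4 + 3)] = 5/28. Cover (t + 4), t=-4: B = 10/[(-4 - 4)(-4 + 3)] = 5/4. Cover (t + 3), t=-3: C = 10/[(-3 - 4)(-3 + 4)] = -10/7.
Result: (5/28)/(t - 4) + (5/4)/(t + 4) - (10/7)/(t + 3)


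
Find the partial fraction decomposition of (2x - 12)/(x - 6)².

(2x - 12) = A(x - 6) + B. At x = 6: B = 2·6 - 12 = 0. Coeff of x: A = 2
Result: 2/(x - 6)


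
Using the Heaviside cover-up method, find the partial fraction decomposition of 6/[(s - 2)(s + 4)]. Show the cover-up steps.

Cover (s - 2): set s=2, get A = 6/(2 + 4) = 1. Cover (s + 4): set s=-4, get B = 6/(-4 - 2) = -1.
Result: 1/(s - 2) - 1/(s + 4)


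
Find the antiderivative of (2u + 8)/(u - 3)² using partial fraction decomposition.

Decompose: P = 2, Q = 2·3 + 8 = 14, so (2u + 8)/(u - 3)² = 2/(u - 3) + 14/(u - 3)². Integrate: ∫ P/(u - 3) du = 2 ln|(u - 3)|; ∫ Q/(u - 3)² du = -14/(u - 3). Sum: 2 ln|(u - 3)| - 14/(u - 3) + C


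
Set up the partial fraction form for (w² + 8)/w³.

Repeated linear factor (power 3): α/w + β/w² + γ/w³


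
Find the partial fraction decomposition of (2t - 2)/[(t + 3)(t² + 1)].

At t=-3: α = (2·(-3) - 2)/((-3)² + 1) = -4/5. β = -α = 4/5, γ = 2 - (-3)·α = -2/5
Result: (-4/5)/(t + 3) + ((4/5)t - 2/5)/(t² + 1)


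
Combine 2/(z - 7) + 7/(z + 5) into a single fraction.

Common denominator (z - 7)(z + 5). Numerator: 2(z + 5) + 7(z - 7) = (2z + 10) + (7z - 49) = 9z - 39
Result: (9z - 39)/[(z - 7)(z + 5)]


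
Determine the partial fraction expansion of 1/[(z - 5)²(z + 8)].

Cover-up at z=-8: γ = 1/(-8 - 5)² = 1/169. Cover-up at z=5: β = 1/(5 + 8) = 1/13. Comparing z² coeff: α = -γ = -1/169
Result: (-1/169)/(z - 5) + (1/13)/(z - 5)² + (1/169)/(z + 8)


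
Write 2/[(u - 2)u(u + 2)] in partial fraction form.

Using cover-up method: A = 1/4, B = -1/2, C = 1/4
Result: (1/4)/(u - 2) - (1/2)/u + (1/4)/(u + 2)


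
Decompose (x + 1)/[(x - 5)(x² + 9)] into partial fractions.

At x=5: α = (1·5 + 1)/(5² + 9) = 3/17. β = -α = -3/17, γ = 1 - 5·α = 2/17
Result: (3/17)/(x - 5) - ((3/17)x - 2/17)/(x² + 9)


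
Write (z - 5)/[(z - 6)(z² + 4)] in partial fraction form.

At z=6: P = (1·6 - 5)/(6² + 4) = 1/40. Q = -P = -1/40, R = 1 - 6·P = 17/20
Result: (1/40)/(z - 6) - ((1/40)z - 17/20)/(z² + 4)


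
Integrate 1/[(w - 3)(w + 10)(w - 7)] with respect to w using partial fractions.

Cover-up: α = -1/52, β = 1/221, γ = 1/68. Decomposition: (-1/52)/(w - 3) + (1/221)/(w + 10) + (1/68)/(w - 7). Integrate each term: (-1/52) ln|(w - 3)| + (1/221) ln|(w + 10)| + (1/68) ln|(w - 7)| + C


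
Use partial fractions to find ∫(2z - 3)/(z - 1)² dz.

Decompose: α = 2, β = 2·1 - 3 = -1, so (2z - 3)/(z - 1)² = 2/(z - 1) - 1/(z - 1)². Integrate: ∫ α/(z - 1) dz = 2 ln|(z - 1)|; ∫ β/(z - 1)² dz = 1/(z - 1). Sum: 2 ln|(z - 1)| + 1/(z - 1) + C


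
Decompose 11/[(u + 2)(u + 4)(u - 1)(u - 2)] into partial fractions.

Using Heaviside cover-up: (11/24)/(u + 2) - (11/60)/(u + 4) - (11/15)/(u - 1) + (11/24)/(u - 2)


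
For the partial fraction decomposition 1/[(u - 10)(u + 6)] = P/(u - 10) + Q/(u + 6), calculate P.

Cover-up at u = 10: P = 1/(10 + 6) = 1/16


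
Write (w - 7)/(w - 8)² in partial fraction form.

(w - 7) = P(w - 8) + Q. At w = 8: Q = 1·8 - 7 = 1. Coeff of w: P = 1
Result: 1/(w - 8) + 1/(w - 8)²


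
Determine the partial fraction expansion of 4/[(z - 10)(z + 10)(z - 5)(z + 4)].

Using Heaviside cover-up: (1/350)/(z - 10) - (1/450)/(z + 10) - (4/675)/(z - 5) + (1/189)/(z + 4)


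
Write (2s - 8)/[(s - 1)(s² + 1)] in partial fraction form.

At s=1: α = (2·1 - 8)/(1² + 1) = -3. β = -α = 3, γ = 2 - 1·α = 5
Result: -3/(s - 1) + (3s + 5)/(s² + 1)


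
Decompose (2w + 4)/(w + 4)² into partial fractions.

(2w + 4) = α(w + 4) + β. At w = -4: β = 2·(-4) + 4 = -4. Coeff of w: α = 2
Result: 2/(w + 4) - 4/(w + 4)²


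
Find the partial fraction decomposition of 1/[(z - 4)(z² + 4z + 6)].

Cover-up at z = 4: P = 1/(4² + 4·4 + 6) = 1/38. Then Q = -P = -1/38, R = -P·(4 + 4) = -4/19
Result: (1/38)/(z - 4) - ((1/38)z + 4/19)/(z² + 4z + 6)


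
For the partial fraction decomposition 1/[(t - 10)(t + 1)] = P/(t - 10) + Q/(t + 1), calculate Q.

Cover-up at t = -1: Q = 1/(-1 - 10) = -1/11


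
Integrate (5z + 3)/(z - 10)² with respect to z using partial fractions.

Decompose: P = 5, Q = 5·10 + 3 = 53, so (5z + 3)/(z - 10)² = 5/(z - 10) + 53/(z - 10)². Integrate: ∫ P/(z - 10) dz = 5 ln|(z - 10)|; ∫ Q/(z - 10)² dz = -53/(z - 10). Sum: 5 ln|(z - 10)| - 53/(z - 10) + C


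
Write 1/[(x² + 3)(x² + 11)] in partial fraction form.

Coefficient matching gives A = C = 0, B = 1/(11-3) = 1/8, D = -B = -1/8
Result: (1/8)/(x² + 3) - (1/8)/(x² + 11)


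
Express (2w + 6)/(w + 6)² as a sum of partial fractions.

(2w + 6) = P(w + 6) + Q. At w = -6: Q = 2·(-6) + 6 = -6. Coeff of w: P = 2
Result: 2/(w + 6) - 6/(w + 6)²


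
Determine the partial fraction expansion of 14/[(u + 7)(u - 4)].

14/(u + 7)(u - 4) = A/(u + 7) + B/(u - 4). A = 14/(-7 - 4) = -14/11, B = 14/(4 + 7) = 14/11
Result: (-14/11)/(u + 7) + (14/11)/(u - 4)


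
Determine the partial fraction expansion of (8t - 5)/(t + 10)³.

(8t - 5) = A(t + 10)² + B(t + 10) + C. At t = -10: C = 8·(-10) - 5 = -85. Coefficients: A = 0, B = 8
Result: 8/(t + 10)² - 85/(t + 10)³


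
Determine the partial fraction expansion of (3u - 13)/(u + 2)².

(3u - 13) = A(u + 2) + B. At u = -2: B = 3·(-2) - 13 = -19. Coeff of u: A = 3
Result: 3/(u + 2) - 19/(u + 2)²


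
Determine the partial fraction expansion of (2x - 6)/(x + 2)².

(2x - 6) = A(x + 2) + B. At x = -2: B = 2·(-2) - 6 = -10. Coeff of x: A = 2
Result: 2/(x + 2) - 10/(x + 2)²


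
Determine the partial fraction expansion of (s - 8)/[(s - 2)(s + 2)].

At s=2: A = (1·2 - 8)/(2 + 2) = -3/2. At s=-2: B = (1·(-2) - 8)/(-2 - 2) = 5/2
Result: (-3/2)/(s - 2) + (5/2)/(s + 2)


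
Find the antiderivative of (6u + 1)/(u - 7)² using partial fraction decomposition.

Decompose: P = 6, Q = 6·7 + 1 = 43, so (6u + 1)/(u - 7)² = 6/(u - 7) + 43/(u - 7)². Integrate: ∫ P/(u - 7) du = 6 ln|(u - 7)|; ∫ Q/(u - 7)² du = -43/(u - 7). Sum: 6 ln|(u - 7)| - 43/(u - 7) + C


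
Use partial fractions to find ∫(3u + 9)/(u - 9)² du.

Decompose: A = 3, B = 3·9 + 9 = 36, so (3u + 9)/(u - 9)² = 3/(u - 9) + 36/(u - 9)². Integrate: ∫ A/(u - 9) du = 3 ln|(u - 9)|; ∫ B/(u - 9)² du = -36/(u - 9). Sum: 3 ln|(u - 9)| - 36/(u - 9) + C


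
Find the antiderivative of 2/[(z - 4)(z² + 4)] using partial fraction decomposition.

Cover-up at z=4: P = 2/(4²+4) = 1/10. Coeff matching: Q = -1/10, R = -2/5. Decomposition: (1/10)/(z - 4) - ((1/10)z + 2/5)/(z² + 4). Integrate: linear → ln, quadratic → (1/2)ln + arctan: (1/10) ln|(z - 4)| - (1/20) ln(z² + 4) - (1/5) arctan(z/2) + C


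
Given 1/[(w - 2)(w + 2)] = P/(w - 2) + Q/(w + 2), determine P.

Cover-up at w = 2: P = 1/(2 + 2) = 1/4


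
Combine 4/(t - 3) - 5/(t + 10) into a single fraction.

Common denominator (t - 3)(t + 10). Numerator: 4(t + 10) - 5(t - 3) = (4t + 40) - (5t - 15) = -t + 55
Result: (-t + 55)/[(t - 3)(t + 10)]


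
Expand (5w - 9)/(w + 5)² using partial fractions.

(5w - 9) = α(w + 5) + β. At w = -5: β = 5·(-5) - 9 = -34. Coeff of w: α = 5
Result: 5/(w + 5) - 34/(w + 5)²


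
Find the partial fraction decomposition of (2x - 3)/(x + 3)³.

(2x - 3) = P(x + 3)² + Q(x + 3) + R. At x = -3: R = 2·(-3) - 3 = -9. Coefficients: P = 0, Q = 2
Result: 2/(x + 3)² - 9/(x + 3)³


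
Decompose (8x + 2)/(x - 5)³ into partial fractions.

(8x + 2) = A(x - 5)² + B(x - 5) + C. At x = 5: C = 8·5 + 2 = 42. Coefficients: A = 0, B = 8
Result: 8/(x - 5)² + 42/(x - 5)³


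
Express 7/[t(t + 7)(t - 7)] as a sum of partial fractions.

Using cover-up method: P = -1/7, Q = 1/14, R = 1/14
Result: (-1/7)/t + (1/14)/(t + 7) + (1/14)/(t - 7)


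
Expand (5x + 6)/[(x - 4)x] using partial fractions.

At x=4: P = (5·4 + 6)/(4 - 0) = 13/2. At x=0: Q = (5·0 + 6)/(0 - 4) = -3/2
Result: (13/2)/(x - 4) - (3/2)/x


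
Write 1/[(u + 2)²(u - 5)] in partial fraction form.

Cover-up at u=5: C = 1/(5 + 2)² = 1/49. Cover-up at u=-2: B = 1/(-2 - 5) = -1/7. Comparing u² coeff: A = -C = -1/49
Result: (-1/49)/(u + 2) - (1/7)/(u + 2)² + (1/49)/(u - 5)


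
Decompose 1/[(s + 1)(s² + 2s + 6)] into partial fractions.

Cover-up at s = -1: α = 1/((-1)² + 2·(-1) + 6) = 1/5. Then β = -α = -1/5, γ = -α·(2 - 1) = -1/5
Result: (1/5)/(s + 1) - ((1/5)s + 1/5)/(s² + 2s + 6)


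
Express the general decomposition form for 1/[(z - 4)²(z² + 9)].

Repeated linear + quadratic: A/(z - 4) + B/(z - 4)² + (Cz + D)/(z² + 9)


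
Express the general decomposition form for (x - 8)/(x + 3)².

Repeated linear factor: α/(x + 3) + β/(x + 3)²


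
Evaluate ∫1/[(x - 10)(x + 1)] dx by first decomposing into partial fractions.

Decompose: 1/[(x - 10)(x + 1)] = (1/11)/(x - 10) - (1/11)/(x + 1). Integrate each term: (1/11) ln|(x - 10)| - (1/11) ln|(x + 1)| + C


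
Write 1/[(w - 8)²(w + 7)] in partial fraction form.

Cover-up at w=-7: C = 1/(-7 - 8)² = 1/225. Cover-up at w=8: B = 1/(8 + 7) = 1/15. Comparing w² coeff: A = -C = -1/225
Result: (-1/225)/(w - 8) + (1/15)/(w - 8)² + (1/225)/(w + 7)


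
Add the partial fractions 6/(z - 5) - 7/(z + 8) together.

Common denominator (z - 5)(z + 8). Numerator: 6(z + 8) - 7(z - 5) = (6z + 48) - (7z - 35) = -z + 83
Result: (-z + 83)/[(z - 5)(z + 8)]


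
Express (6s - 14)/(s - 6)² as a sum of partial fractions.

(6s - 14) = α(s - 6) + β. At s = 6: β = 6·6 - 14 = 22. Coeff of s: α = 6
Result: 6/(s - 6) + 22/(s - 6)²


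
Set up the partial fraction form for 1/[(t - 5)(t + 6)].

Distinct linear factors: P/(t - 5) + Q/(t + 6)


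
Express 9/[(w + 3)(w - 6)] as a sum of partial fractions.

9/(w + 3)(w - 6) = A/(w + 3) + B/(w - 6). A = 9/(-3 - 6) = -1, B = 9/(6 + 3) = 1
Result: -1/(w + 3) + 1/(w - 6)


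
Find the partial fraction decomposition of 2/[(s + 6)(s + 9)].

2/(s + 6)(s + 9) = A/(s + 6) + B/(s + 9). A = 2/(-6 + 9) = 2/3, B = 2/(-9 + 6) = -2/3
Result: (2/3)/(s + 6) - (2/3)/(s + 9)


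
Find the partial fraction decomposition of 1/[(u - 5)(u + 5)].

1/(u - 5)(u + 5) = α/(u - 5) + β/(u + 5). α = 1/(5 + 5) = 1/10, β = 1/(-5 - 5) = -1/10
Result: (1/10)/(u - 5) - (1/10)/(u + 5)


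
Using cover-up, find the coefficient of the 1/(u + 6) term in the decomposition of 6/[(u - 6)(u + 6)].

Cover (u + 6), set u=-6: 6/((u - 6) at u=-6) = 6/(-12) = -1/2


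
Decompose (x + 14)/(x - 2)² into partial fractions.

(x + 14) = α(x - 2) + β. At x = 2: β = 1·2 + 14 = 16. Coeff of x: α = 1
Result: 1/(x - 2) + 16/(x - 2)²


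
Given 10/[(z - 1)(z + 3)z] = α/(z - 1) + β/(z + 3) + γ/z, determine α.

Cover-up at z = 1: α = 10/[(1 + 3)(1 - 0)] = 10/[(4)(1)] = 10/4 = 5/2


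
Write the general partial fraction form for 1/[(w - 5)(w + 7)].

Distinct linear factors: P/(w - 5) + Q/(w + 7)


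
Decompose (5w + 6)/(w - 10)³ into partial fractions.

(5w + 6) = α(w - 10)² + β(w - 10) + γ. At w = 10: γ = 5·10 + 6 = 56. Coefficients: α = 0, β = 5
Result: 5/(w - 10)² + 56/(w - 10)³


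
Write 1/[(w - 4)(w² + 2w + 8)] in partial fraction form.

Cover-up at w = 4: P = 1/(4² + 2·4 + 8) = 1/32. Then Q = -P = -1/32, R = -P·(2 + 4) = -3/16
Result: (1/32)/(w - 4) - ((1/32)w + 3/16)/(w² + 2w + 8)


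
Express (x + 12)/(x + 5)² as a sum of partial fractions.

(x + 12) = α(x + 5) + β. At x = -5: β = 1·(-5) + 12 = 7. Coeff of x: α = 1
Result: 1/(x + 5) + 7/(x + 5)²


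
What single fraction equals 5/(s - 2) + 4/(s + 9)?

Common denominator (s - 2)(s + 9). Numerator: 5(s + 9) + 4(s - 2) = (5s + 45) + (4s - 8) = 9s + 37
Result: (9s + 37)/[(s - 2)(s + 9)]


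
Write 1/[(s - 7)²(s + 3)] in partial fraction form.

Cover-up at s=-3: R = 1/(-3 - 7)² = 1/100. Cover-up at s=7: Q = 1/(7 + 3) = 1/10. Comparing s² coeff: P = -R = -1/100
Result: (-1/100)/(s - 7) + (1/10)/(s - 7)² + (1/100)/(s + 3)


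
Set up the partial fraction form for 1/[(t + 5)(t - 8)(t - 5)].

Three distinct linear factors: α/(t + 5) + β/(t - 8) + γ/(t - 5)


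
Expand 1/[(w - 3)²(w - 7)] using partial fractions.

Cover-up at w=7: γ = 1/(7 - 3)² = 1/16. Cover-up at w=3: β = 1/(3 - 7) = -1/4. Comparing w² coeff: α = -γ = -1/16
Result: (-1/16)/(w - 3) - (1/4)/(w - 3)² + (1/16)/(w - 7)


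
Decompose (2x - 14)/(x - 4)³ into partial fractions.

(2x - 14) = α(x - 4)² + β(x - 4) + γ. At x = 4: γ = 2·4 - 14 = -6. Coefficients: α = 0, β = 2
Result: 2/(x - 4)² - 6/(x - 4)³


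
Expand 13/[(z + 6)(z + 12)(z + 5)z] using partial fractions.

Using Heaviside cover-up: (13/36)/(z + 6) - (13/504)/(z + 12) - (13/35)/(z + 5) + (13/360)/z


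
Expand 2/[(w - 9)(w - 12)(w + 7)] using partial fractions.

Using cover-up method: α = -1/24, β = 2/57, γ = 1/152
Result: (-1/24)/(w - 9) + (2/57)/(w - 12) + (1/152)/(w + 7)


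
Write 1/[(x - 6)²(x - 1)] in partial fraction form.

Cover-up at x=1: γ = 1/(1 - 6)² = 1/25. Cover-up at x=6: β = 1/(6 - 1) = 1/5. Comparing x² coeff: α = -γ = -1/25
Result: (-1/25)/(x - 6) + (1/5)/(x - 6)² + (1/25)/(x - 1)


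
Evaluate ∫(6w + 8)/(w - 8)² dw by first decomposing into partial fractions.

Decompose: A = 6, B = 6·8 + 8 = 56, so (6w + 8)/(w - 8)² = 6/(w - 8) + 56/(w - 8)². Integrate: ∫ A/(w - 8) dw = 6 ln|(w - 8)|; ∫ B/(w - 8)² dw = -56/(w - 8). Sum: 6 ln|(w - 8)| - 56/(w - 8) + C


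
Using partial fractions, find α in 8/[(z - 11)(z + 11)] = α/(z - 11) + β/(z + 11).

Cover-up at z = 11: α = 8/(11 + 11) = 8/22 = 4/11


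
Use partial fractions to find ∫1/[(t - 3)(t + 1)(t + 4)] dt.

Cover-up: P = 1/28, Q = -1/12, R = 1/21. Decomposition: (1/28)/(t - 3) - (1/12)/(t + 1) + (1/21)/(t + 4). Integrate each term: (1/28) ln|(t - 3)| - (1/12) ln|(t + 1)| + (1/21) ln|(t + 4)| + C


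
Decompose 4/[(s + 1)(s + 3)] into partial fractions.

4/(s + 1)(s + 3) = α/(s + 1) + β/(s + 3). α = 4/(-1 + 3) = 2, β = 4/(-3 + 1) = -2
Result: 2/(s + 1) - 2/(s + 3)


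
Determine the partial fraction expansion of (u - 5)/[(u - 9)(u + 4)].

At u=9: α = (1·9 - 5)/(9 + 4) = 4/13. At u=-4: β = (1·(-4) - 5)/(-4 - 9) = 9/13
Result: (4/13)/(u - 9) + (9/13)/(u + 4)


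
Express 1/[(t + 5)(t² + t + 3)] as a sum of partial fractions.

Cover-up at t = -5: P = 1/((-5)² + 1·(-5) + 3) = 1/23. Then Q = -P = -1/23, R = -P·(1 - 5) = 4/23
Result: (1/23)/(t + 5) - ((1/23)t - 4/23)/(t² + t + 3)


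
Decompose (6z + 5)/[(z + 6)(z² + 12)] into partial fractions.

At z=-6: A = (6·(-6) + 5)/((-6)² + 12) = -31/48. B = -A = 31/48, C = 6 - (-6)·A = 17/8
Result: (-31/48)/(z + 6) + ((31/48)z + 17/8)/(z² + 12)


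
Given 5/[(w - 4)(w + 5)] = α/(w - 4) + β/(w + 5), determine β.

Cover-up at w = -5: β = 5/(-5 - 4) = -5/9


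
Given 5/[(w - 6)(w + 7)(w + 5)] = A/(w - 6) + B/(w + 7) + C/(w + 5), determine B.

Cover-up at w = -7: B = 5/[(-7 - 6)(-7 + 5)] = 5/[(-13)(-2)] = 5/26


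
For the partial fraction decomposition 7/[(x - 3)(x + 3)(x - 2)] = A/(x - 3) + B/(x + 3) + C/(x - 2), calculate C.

Cover-up at x = 2: C = 7/[(2 - 3)(2 + 3)] = 7/[(-1)(5)] = -7/5


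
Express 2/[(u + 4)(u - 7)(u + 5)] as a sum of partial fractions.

Using cover-up method: A = -2/11, B = 1/66, C = 1/6
Result: (-2/11)/(u + 4) + (1/66)/(u - 7) + (1/6)/(u + 5)


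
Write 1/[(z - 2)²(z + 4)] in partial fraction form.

Cover-up at z=-4: C = 1/(-4 - 2)² = 1/36. Cover-up at z=2: B = 1/(2 + 4) = 1/6. Comparing z² coeff: A = -C = -1/36
Result: (-1/36)/(z - 2) + (1/6)/(z - 2)² + (1/36)/(z + 4)


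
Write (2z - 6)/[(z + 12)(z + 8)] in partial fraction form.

At z=-12: α = (2·(-12) - 6)/(-12 + 8) = 15/2. At z=-8: β = (2·(-8) - 6)/(-8 + 12) = -11/2
Result: (15/2)/(z + 12) - (11/2)/(z + 8)


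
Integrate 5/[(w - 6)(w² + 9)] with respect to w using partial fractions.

Cover-up at w=6: A = 5/(6²+9) = 1/9. Coeff matching: B = -1/9, C = -2/3. Decomposition: (1/9)/(w - 6) - ((1/9)w + 2/3)/(w² + 9). Integrate: linear → ln, quadratic → (1/2)ln + arctan: (1/9) ln|(w - 6)| - (1/18) ln(w² + 9) - (2/9) arctan(w/3) + C


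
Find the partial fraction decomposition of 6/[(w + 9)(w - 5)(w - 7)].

Using cover-up method: P = 3/112, Q = -3/14, R = 3/16
Result: (3/112)/(w + 9) - (3/14)/(w - 5) + (3/16)/(w - 7)


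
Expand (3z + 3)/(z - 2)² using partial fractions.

(3z + 3) = A(z - 2) + B. At z = 2: B = 3·2 + 3 = 9. Coeff of z: A = 3
Result: 3/(z - 2) + 9/(z - 2)²


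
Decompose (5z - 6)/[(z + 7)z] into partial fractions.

At z=-7: α = (5·(-7) - 6)/(-7 - 0) = 41/7. At z=0: β = (5·0 - 6)/(0 + 7) = -6/7
Result: (41/7)/(z + 7) - (6/7)/z


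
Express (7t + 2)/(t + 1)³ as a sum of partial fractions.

(7t + 2) = P(t + 1)² + Q(t + 1) + R. At t = -1: R = 7·(-1) + 2 = -5. Coefficients: P = 0, Q = 7
Result: 7/(t + 1)² - 5/(t + 1)³


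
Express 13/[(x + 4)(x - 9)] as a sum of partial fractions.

13/(x + 4)(x - 9) = A/(x + 4) + B/(x - 9). A = 13/(-4 - 9) = -1, B = 13/(9 + 4) = 1
Result: -1/(x + 4) + 1/(x - 9)


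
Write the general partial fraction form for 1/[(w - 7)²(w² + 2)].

Repeated linear + quadratic: A/(w - 7) + B/(w - 7)² + (Cw + D)/(w² + 2)


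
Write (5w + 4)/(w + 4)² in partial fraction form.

(5w + 4) = A(w + 4) + B. At w = -4: B = 5·(-4) + 4 = -16. Coeff of w: A = 5
Result: 5/(w + 4) - 16/(w + 4)²


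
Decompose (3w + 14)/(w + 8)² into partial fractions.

(3w + 14) = A(w + 8) + B. At w = -8: B = 3·(-8) + 14 = -10. Coeff of w: A = 3
Result: 3/(w + 8) - 10/(w + 8)²


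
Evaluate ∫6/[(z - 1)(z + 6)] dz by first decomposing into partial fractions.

Decompose: 6/[(z - 1)(z + 6)] = (6/7)/(z - 1) - (6/7)/(z + 6). Integrate each term: (6/7) ln|(z - 1)| - (6/7) ln|(z + 6)| + C


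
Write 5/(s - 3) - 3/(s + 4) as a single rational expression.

Common denominator (s - 3)(s + 4). Numerator: 5(s + 4) - 3(s - 3) = (5s + 20) - (3s - 9) = 2s + 29
Result: (2s + 29)/[(s - 3)(s + 4)]


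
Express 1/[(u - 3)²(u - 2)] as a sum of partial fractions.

Cover-up at u=2: R = 1/(2 - 3)² = 1. Cover-up at u=3: Q = 1/(3 - 2) = 1. Comparing u² coeff: P = -R = -1
Result: -1/(u - 3) + 1/(u - 3)² + 1/(u - 2)


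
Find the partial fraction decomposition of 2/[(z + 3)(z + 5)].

2/(z + 3)(z + 5) = α/(z + 3) + β/(z + 5). α = 2/(-3 + 5) = 1, β = 2/(-5 + 3) = -1
Result: 1/(z + 3) - 1/(z + 5)


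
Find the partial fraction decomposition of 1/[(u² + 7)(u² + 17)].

Coefficient matching gives α = γ = 0, β = 1/(17-7) = 1/10, δ = -β = -1/10
Result: (1/10)/(u² + 7) - (1/10)/(u² + 17)


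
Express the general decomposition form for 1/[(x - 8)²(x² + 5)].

Repeated linear + quadratic: P/(x - 8) + Q/(x - 8)² + (Rx + S)/(x² + 5)


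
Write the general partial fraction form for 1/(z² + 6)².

Repeated quadratic factor: (αz + β)/(z² + 6) + (γz + δ)/(z² + 6)²


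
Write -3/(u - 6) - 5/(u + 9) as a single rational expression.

Common denominator (u - 6)(u + 9). Numerator: -3(u + 9) - 5(u - 6) = (-3u - 27) - (5u - 30) = -8u + 3
Result: (-8u + 3)/[(u - 6)(u + 9)]


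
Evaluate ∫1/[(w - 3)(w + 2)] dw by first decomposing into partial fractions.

Decompose: 1/[(w - 3)(w + 2)] = (1/5)/(w - 3) - (1/5)/(w + 2). Integrate each term: (1/5) ln|(w - 3)| - (1/5) ln|(w + 2)| + C


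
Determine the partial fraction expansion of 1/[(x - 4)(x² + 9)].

Cover-up at x = 4: A = 1/(4² + 9) = 1/25. Then B = -A = -1/25, C = -A·(0 + 4) = -4/25
Result: (1/25)/(x - 4) - ((1/25)x + 4/25)/(x² + 9)


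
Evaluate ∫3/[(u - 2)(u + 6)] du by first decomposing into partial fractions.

Decompose: 3/[(u - 2)(u + 6)] = (3/8)/(u - 2) - (3/8)/(u + 6). Integrate each term: (3/8) ln|(u - 2)| - (3/8) ln|(u + 6)| + C


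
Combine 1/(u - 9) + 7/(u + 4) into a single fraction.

Common denominator (u - 9)(u + 4). Numerator: 1(u + 4) + 7(u - 9) = (u + 4) + (7u - 63) = 8u - 59
Result: (8u - 59)/[(u - 9)(u + 4)]


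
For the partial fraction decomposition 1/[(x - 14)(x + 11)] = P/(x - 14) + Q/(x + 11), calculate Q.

Cover-up at x = -11: Q = 1/(-11 - 14) = -1/25


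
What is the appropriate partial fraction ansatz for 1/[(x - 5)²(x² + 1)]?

Repeated linear + quadratic: α/(x - 5) + β/(x - 5)² + (γx + δ)/(x² + 1)


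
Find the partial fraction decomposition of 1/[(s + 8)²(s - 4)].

Cover-up at s=4: C = 1/(4 + 8)² = 1/144. Cover-up at s=-8: B = 1/(-8 - 4) = -1/12. Comparing s² coeff: A = -C = -1/144
Result: (-1/144)/(s + 8) - (1/12)/(s + 8)² + (1/144)/(s - 4)


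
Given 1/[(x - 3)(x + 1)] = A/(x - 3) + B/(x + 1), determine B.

Cover-up at x = -1: B = 1/(-1 - 3) = -1/4


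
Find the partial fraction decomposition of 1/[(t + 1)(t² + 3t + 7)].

Cover-up at t = -1: A = 1/((-1)² + 3·(-1) + 7) = 1/5. Then B = -A = -1/5, C = -A·(3 - 1) = -2/5
Result: (1/5)/(t + 1) - ((1/5)t + 2/5)/(t² + 3t + 7)


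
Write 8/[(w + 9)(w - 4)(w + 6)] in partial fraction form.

Using cover-up method: A = 8/39, B = 4/65, C = -4/15
Result: (8/39)/(w + 9) + (4/65)/(w - 4) - (4/15)/(w + 6)


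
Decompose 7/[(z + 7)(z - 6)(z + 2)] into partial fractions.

Using cover-up method: A = 7/65, B = 7/104, C = -7/40
Result: (7/65)/(z + 7) + (7/104)/(z - 6) - (7/40)/(z + 2)


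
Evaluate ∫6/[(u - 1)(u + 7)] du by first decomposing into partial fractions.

Decompose: 6/[(u - 1)(u + 7)] = (3/4)/(u - 1) - (3/4)/(u + 7). Integrate each term: (3/4) ln|(u - 1)| - (3/4) ln|(u + 7)| + C


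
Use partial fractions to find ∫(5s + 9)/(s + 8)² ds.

Decompose: P = 5, Q = 5·(-8) + 9 = -31, so (5s + 9)/(s + 8)² = 5/(s + 8) - 31/(s + 8)². Integrate: ∫ P/(s + 8) ds = 5 ln|(s + 8)|; ∫ Q/(s + 8)² ds = 31/(s + 8). Sum: 5 ln|(s + 8)| + 31/(s + 8) + C


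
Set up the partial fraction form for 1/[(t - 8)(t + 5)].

Distinct linear factors: α/(t - 8) + β/(t + 5)


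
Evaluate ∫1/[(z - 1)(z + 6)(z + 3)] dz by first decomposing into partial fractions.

Cover-up: A = 1/28, B = 1/21, C = -1/12. Decomposition: (1/28)/(z - 1) + (1/21)/(z + 6) - (1/12)/(z + 3). Integrate each term: (1/28) ln|(z - 1)| + (1/21) ln|(z + 6)| - (1/12) ln|(z + 3)| + C


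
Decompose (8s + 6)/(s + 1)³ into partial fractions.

(8s + 6) = α(s + 1)² + β(s + 1) + γ. At s = -1: γ = 8·(-1) + 6 = -2. Coefficients: α = 0, β = 8
Result: 8/(s + 1)² - 2/(s + 1)³


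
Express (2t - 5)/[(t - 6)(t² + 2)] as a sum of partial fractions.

At t=6: α = (2·6 - 5)/(6² + 2) = 7/38. β = -α = -7/38, γ = 2 - 6·α = 17/19
Result: (7/38)/(t - 6) - ((7/38)t - 17/19)/(t² + 2)


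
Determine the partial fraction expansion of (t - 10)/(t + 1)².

(t - 10) = α(t + 1) + β. At t = -1: β = 1·(-1) - 10 = -11. Coeff of t: α = 1
Result: 1/(t + 1) - 11/(t + 1)²


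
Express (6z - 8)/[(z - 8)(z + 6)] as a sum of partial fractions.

At z=8: A = (6·8 - 8)/(8 + 6) = 20/7. At z=-6: B = (6·(-6) - 8)/(-6 - 8) = 22/7
Result: (20/7)/(z - 8) + (22/7)/(z + 6)


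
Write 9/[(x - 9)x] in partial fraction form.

9/(x - 9)x = P/(x - 9) + Q/x. P = 9/(9 - 0) = 1, Q = 9/(0 - 9) = -1
Result: 1/(x - 9) - 1/x


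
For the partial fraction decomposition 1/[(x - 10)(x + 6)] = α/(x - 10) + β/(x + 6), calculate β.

Cover-up at x = -6: β = 1/(-6 - 10) = -1/16


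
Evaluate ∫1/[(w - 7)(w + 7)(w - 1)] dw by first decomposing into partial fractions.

Cover-up: α = 1/84, β = 1/112, γ = -1/48. Decomposition: (1/84)/(w - 7) + (1/112)/(w + 7) - (1/48)/(w - 1). Integrate each term: (1/84) ln|(w - 7)| + (1/112) ln|(w + 7)| - (1/48) ln|(w - 1)| + C


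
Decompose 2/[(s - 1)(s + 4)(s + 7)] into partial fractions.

Using cover-up method: P = 1/20, Q = -2/15, R = 1/12
Result: (1/20)/(s - 1) - (2/15)/(s + 4) + (1/12)/(s + 7)


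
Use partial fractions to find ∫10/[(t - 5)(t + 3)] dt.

Decompose: 10/[(t - 5)(t + 3)] = (5/4)/(t - 5) - (5/4)/(t + 3). Integrate each term: (5/4) ln|(t - 5)| - (5/4) ln|(t + 3)| + C


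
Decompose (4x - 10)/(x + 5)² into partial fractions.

(4x - 10) = P(x + 5) + Q. At x = -5: Q = 4·(-5) - 10 = -30. Coeff of x: P = 4
Result: 4/(x + 5) - 30/(x + 5)²


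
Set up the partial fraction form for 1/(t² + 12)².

Repeated quadratic factor: (αt + β)/(t² + 12) + (γt + δ)/(t² + 12)²


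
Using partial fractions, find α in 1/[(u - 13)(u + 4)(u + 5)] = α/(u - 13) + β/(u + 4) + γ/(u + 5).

Cover-up at u = 13: α = 1/[(13 + 4)(13 + 5)] = 1/[(17)(18)] = 1/306


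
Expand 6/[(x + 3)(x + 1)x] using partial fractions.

Using cover-up method: P = 1, Q = -3, R = 2
Result: 1/(x + 3) - 3/(x + 1) + 2/x


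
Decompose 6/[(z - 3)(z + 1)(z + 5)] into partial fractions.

Using cover-up method: P = 3/16, Q = -3/8, R = 3/16
Result: (3/16)/(z - 3) - (3/8)/(z + 1) + (3/16)/(z + 5)


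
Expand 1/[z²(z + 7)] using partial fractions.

Cover-up at z=-7: R = 1/(-7 - 0)² = 1/49. Cover-up at z=0: Q = 1/(0 + 7) = 1/7. Comparing z² coeff: P = -R = -1/49
Result: (-1/49)/z + (1/7)/z² + (1/49)/(z + 7)


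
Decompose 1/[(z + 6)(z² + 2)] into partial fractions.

Cover-up at z = -6: α = 1/((-6)² + 2) = 1/38. Then β = -α = -1/38, γ = -α·(0 - 6) = 3/19
Result: (1/38)/(z + 6) - ((1/38)z - 3/19)/(z² + 2)


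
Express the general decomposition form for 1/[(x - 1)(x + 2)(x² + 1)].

Two linear + quadratic: A/(x - 1) + B/(x + 2) + (Cx + D)/(x² + 1)


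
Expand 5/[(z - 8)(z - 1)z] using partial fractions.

Using cover-up method: α = 5/56, β = -5/7, γ = 5/8
Result: (5/56)/(z - 8) - (5/7)/(z - 1) + (5/8)/z


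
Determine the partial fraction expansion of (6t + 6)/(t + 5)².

(6t + 6) = A(t + 5) + B. At t = -5: B = 6·(-5) + 6 = -24. Coeff of t: A = 6
Result: 6/(t + 5) - 24/(t + 5)²


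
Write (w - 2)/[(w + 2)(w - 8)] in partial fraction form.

At w=-2: P = (1·(-2) - 2)/(-2 - 8) = 2/5. At w=8: Q = (1·8 - 2)/(8 + 2) = 3/5
Result: (2/5)/(w + 2) + (3/5)/(w - 8)


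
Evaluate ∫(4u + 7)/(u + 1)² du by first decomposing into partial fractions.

Decompose: P = 4, Q = 4·(-1) + 7 = 3, so (4u + 7)/(u + 1)² = 4/(u + 1) + 3/(u + 1)². Integrate: ∫ P/(u + 1) du = 4 ln|(u + 1)|; ∫ Q/(u + 1)² du = -3/(u + 1). Sum: 4 ln|(u + 1)| - 3/(u + 1) + C


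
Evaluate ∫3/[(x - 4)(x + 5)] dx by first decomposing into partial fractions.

Decompose: 3/[(x - 4)(x + 5)] = (1/3)/(x - 4) - (1/3)/(x + 5). Integrate each term: (1/3) ln|(x - 4)| - (1/3) ln|(x + 5)| + C


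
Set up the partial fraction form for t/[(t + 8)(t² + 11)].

Linear + irreducible quadratic: α/(t + 8) + (βt + γ)/(t² + 11)


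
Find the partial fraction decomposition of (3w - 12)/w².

(3w - 12) = αw + β. At w = 0: β = 3·0 - 12 = -12. Coeff of w: α = 3
Result: 3/w - 12/w²


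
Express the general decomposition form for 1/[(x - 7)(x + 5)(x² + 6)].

Two linear + quadratic: A/(x - 7) + B/(x + 5) + (Cx + D)/(x² + 6)


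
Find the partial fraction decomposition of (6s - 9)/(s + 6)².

(6s - 9) = P(s + 6) + Q. At s = -6: Q = 6·(-6) - 9 = -45. Coeff of s: P = 6
Result: 6/(s + 6) - 45/(s + 6)²


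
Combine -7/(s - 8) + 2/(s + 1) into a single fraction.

Common denominator (s - 8)(s + 1). Numerator: -7(s + 1) + 2(s - 8) = (-7s - 7) + (2s - 16) = -5s - 23
Result: (-5s - 23)/[(s - 8)(s + 1)]


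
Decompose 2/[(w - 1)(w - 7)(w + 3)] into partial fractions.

Using cover-up method: A = -1/12, B = 1/30, C = 1/20
Result: (-1/12)/(w - 1) + (1/30)/(w - 7) + (1/20)/(w + 3)


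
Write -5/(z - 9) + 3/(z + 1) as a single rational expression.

Common denominator (z - 9)(z + 1). Numerator: -5(z + 1) + 3(z - 9) = (-5z - 5) + (3z - 27) = -2z - 32
Result: (-2z - 32)/[(z - 9)(z + 1)]


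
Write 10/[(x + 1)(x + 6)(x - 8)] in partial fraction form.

Using cover-up method: A = -2/9, B = 1/7, C = 5/63
Result: (-2/9)/(x + 1) + (1/7)/(x + 6) + (5/63)/(x - 8)


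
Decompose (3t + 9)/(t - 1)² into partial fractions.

(3t + 9) = P(t - 1) + Q. At t = 1: Q = 3·1 + 9 = 12. Coeff of t: P = 3
Result: 3/(t - 1) + 12/(t - 1)²


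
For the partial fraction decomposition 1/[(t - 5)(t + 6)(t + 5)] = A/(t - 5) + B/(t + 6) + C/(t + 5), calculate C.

Cover-up at t = -5: C = 1/[(-5 - 5)(-5 + 6)] = 1/[(-10)(1)] = -1/10


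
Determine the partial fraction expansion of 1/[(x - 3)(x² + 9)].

Cover-up at x = 3: P = 1/(3² + 9) = 1/18. Then Q = -P = -1/18, R = -P·(0 + 3) = -1/6
Result: (1/18)/(x - 3) - ((1/18)x + 1/6)/(x² + 9)


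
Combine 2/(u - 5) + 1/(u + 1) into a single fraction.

Common denominator (u - 5)(u + 1). Numerator: 2(u + 1) + 1(u - 5) = (2u + 2) + (u - 5) = 3u - 3
Result: (3u - 3)/[(u - 5)(u + 1)]


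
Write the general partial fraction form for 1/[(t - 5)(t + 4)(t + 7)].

Three distinct linear factors: α/(t - 5) + β/(t + 4) + γ/(t + 7)


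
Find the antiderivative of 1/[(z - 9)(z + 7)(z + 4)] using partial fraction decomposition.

Cover-up: α = 1/208, β = 1/48, γ = -1/39. Decomposition: (1/208)/(z - 9) + (1/48)/(z + 7) - (1/39)/(z + 4). Integrate each term: (1/208) ln|(z - 9)| + (1/48) ln|(z + 7)| - (1/39) ln|(z + 4)| + C


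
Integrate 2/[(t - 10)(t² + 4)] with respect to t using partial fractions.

Cover-up at t=10: α = 2/(10²+4) = 1/52. Coeff matching: β = -1/52, γ = -5/26. Decomposition: (1/52)/(t - 10) - ((1/52)t + 5/26)/(t² + 4). Integrate: linear → ln, quadratic → (1/2)ln + arctan: (1/52) ln|(t - 10)| - (1/104) ln(t² + 4) - (5/52) arctan(t/2) + C


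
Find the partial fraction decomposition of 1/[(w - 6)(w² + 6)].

Cover-up at w = 6: P = 1/(6² + 6) = 1/42. Then Q = -P = -1/42, R = -P·(0 + 6) = -1/7
Result: (1/42)/(w - 6) - ((1/42)w + 1/7)/(w² + 6)


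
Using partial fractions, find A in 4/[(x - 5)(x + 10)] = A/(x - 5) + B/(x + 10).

Cover-up at x = 5: A = 4/(5 + 10) = 4/15


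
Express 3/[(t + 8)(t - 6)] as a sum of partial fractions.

3/(t + 8)(t - 6) = α/(t + 8) + β/(t - 6). α = 3/(-8 - 6) = -3/14, β = 3/(6 + 8) = 3/14
Result: (-3/14)/(t + 8) + (3/14)/(t - 6)


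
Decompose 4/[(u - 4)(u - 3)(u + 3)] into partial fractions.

Using cover-up method: P = 4/7, Q = -2/3, R = 2/21
Result: (4/7)/(u - 4) - (2/3)/(u - 3) + (2/21)/(u + 3)


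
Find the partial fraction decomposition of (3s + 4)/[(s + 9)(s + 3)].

At s=-9: A = (3·(-9) + 4)/(-9 + 3) = 23/6. At s=-3: B = (3·(-3) + 4)/(-3 + 9) = -5/6
Result: (23/6)/(s + 9) - (5/6)/(s + 3)


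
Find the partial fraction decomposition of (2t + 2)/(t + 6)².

(2t + 2) = α(t + 6) + β. At t = -6: β = 2·(-6) + 2 = -10. Coeff of t: α = 2
Result: 2/(t + 6) - 10/(t + 6)²


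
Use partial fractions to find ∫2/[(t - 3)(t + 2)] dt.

Decompose: 2/[(t - 3)(t + 2)] = (2/5)/(t - 3) - (2/5)/(t + 2). Integrate each term: (2/5) ln|(t - 3)| - (2/5) ln|(t + 2)| + C


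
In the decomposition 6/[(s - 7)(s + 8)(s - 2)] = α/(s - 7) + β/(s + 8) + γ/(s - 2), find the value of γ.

Cover-up at s = 2: γ = 6/[(2 - 7)(2 + 8)] = 6/[(-5)(10)] = -6/50 = -3/25


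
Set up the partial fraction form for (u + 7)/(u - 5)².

Repeated linear factor: α/(u - 5) + β/(u - 5)²


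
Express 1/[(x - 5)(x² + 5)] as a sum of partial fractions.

Cover-up at x = 5: P = 1/(5² + 5) = 1/30. Then Q = -P = -1/30, R = -P·(0 + 5) = -1/6
Result: (1/30)/(x - 5) - ((1/30)x + 1/6)/(x² + 5)


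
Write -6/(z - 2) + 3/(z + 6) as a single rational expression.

Common denominator (z - 2)(z + 6). Numerator: -6(z + 6) + 3(z - 2) = (-6z - 36) + (3z - 6) = -3z - 42
Result: (-3z - 42)/[(z - 2)(z + 6)]


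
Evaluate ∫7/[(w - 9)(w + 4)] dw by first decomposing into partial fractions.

Decompose: 7/[(w - 9)(w + 4)] = (7/13)/(w - 9) - (7/13)/(w + 4). Integrate each term: (7/13) ln|(w - 9)| - (7/13) ln|(w + 4)| + C


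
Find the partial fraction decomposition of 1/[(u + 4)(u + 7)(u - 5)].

Using cover-up method: A = -1/27, B = 1/36, C = 1/108
Result: (-1/27)/(u + 4) + (1/36)/(u + 7) + (1/108)/(u - 5)


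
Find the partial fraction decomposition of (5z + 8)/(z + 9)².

(5z + 8) = A(z + 9) + B. At z = -9: B = 5·(-9) + 8 = -37. Coeff of z: A = 5
Result: 5/(z + 9) - 37/(z + 9)²


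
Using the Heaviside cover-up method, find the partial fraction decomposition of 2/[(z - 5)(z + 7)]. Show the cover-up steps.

Cover (z - 5): set z=5, get P = 2/(5 + 7) = 1/6. Cover (z + 7): set z=-7, get Q = 2/(-7 - 5) = -1/6.
Result: (1/6)/(z - 5) - (1/6)/(z + 7)


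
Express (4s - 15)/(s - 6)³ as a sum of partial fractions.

(4s - 15) = A(s - 6)² + B(s - 6) + C. At s = 6: C = 4·6 - 15 = 9. Coefficients: A = 0, B = 4
Result: 4/(s - 6)² + 9/(s - 6)³


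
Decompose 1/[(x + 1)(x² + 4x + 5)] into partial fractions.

Cover-up at x = -1: P = 1/((-1)² + 4·(-1) + 5) = 1/2. Then Q = -P = -1/2, R = -P·(4 - 1) = -3/2
Result: (1/2)/(x + 1) - ((1/2)x + 3/2)/(x² + 4x + 5)


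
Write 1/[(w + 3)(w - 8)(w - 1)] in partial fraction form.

Using cover-up method: A = 1/44, B = 1/77, C = -1/28
Result: (1/44)/(w + 3) + (1/77)/(w - 8) - (1/28)/(w - 1)


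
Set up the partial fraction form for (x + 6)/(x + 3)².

Repeated linear factor: P/(x + 3) + Q/(x + 3)²


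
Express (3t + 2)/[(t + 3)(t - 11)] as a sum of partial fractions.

At t=-3: α = (3·(-3) + 2)/(-3 - 11) = 1/2. At t=11: β = (3·11 + 2)/(11 + 3) = 5/2
Result: (1/2)/(t + 3) + (5/2)/(t - 11)


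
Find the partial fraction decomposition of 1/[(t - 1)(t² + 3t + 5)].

Cover-up at t = 1: P = 1/(1² + 3·1 + 5) = 1/9. Then Q = -P = -1/9, R = -P·(3 + 1) = -4/9
Result: (1/9)/(t - 1) - ((1/9)t + 4/9)/(t² + 3t + 5)


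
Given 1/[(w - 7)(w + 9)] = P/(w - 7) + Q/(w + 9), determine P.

Cover-up at w = 7: P = 1/(7 + 9) = 1/16


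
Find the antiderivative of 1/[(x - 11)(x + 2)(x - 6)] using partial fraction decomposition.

Cover-up: P = 1/65, Q = 1/104, R = -1/40. Decomposition: (1/65)/(x - 11) + (1/104)/(x + 2) - (1/40)/(x - 6). Integrate each term: (1/65) ln|(x - 11)| + (1/104) ln|(x + 2)| - (1/40) ln|(x - 6)| + C


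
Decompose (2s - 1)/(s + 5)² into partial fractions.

(2s - 1) = P(s + 5) + Q. At s = -5: Q = 2·(-5) - 1 = -11. Coeff of s: P = 2
Result: 2/(s + 5) - 11/(s + 5)²


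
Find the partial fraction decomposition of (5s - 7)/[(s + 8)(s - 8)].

At s=-8: A = (5·(-8) - 7)/(-8 - 8) = 47/16. At s=8: B = (5·8 - 7)/(8 + 8) = 33/16
Result: (47/16)/(s + 8) + (33/16)/(s - 8)


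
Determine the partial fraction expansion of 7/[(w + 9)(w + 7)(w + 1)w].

Using Heaviside cover-up: (-7/144)/(w + 9) + (1/12)/(w + 7) - (7/48)/(w + 1) + (1/9)/w


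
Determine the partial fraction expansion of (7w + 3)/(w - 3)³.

(7w + 3) = α(w - 3)² + β(w - 3) + γ. At w = 3: γ = 7·3 + 3 = 24. Coefficients: α = 0, β = 7
Result: 7/(w - 3)² + 24/(w - 3)³


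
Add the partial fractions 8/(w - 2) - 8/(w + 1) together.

Common denominator (w - 2)(w + 1). Numerator: 8(w + 1) - 8(w - 2) = (8w + 8) - (8w - 16) = 24
Result: (24)/[(w - 2)(w + 1)]


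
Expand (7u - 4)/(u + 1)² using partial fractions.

(7u - 4) = A(u + 1) + B. At u = -1: B = 7·(-1) - 4 = -11. Coeff of u: A = 7
Result: 7/(u + 1) - 11/(u + 1)²


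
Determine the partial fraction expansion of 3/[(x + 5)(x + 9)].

3/(x + 5)(x + 9) = A/(x + 5) + B/(x + 9). A = 3/(-5 + 9) = 3/4, B = 3/(-9 + 5) = -3/4
Result: (3/4)/(x + 5) - (3/4)/(x + 9)


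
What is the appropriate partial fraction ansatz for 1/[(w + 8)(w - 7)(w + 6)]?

Three distinct linear factors: α/(w + 8) + β/(w - 7) + γ/(w + 6)


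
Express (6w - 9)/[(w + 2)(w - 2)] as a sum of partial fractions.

At w=-2: A = (6·(-2) - 9)/(-2 - 2) = 21/4. At w=2: B = (6·2 - 9)/(2 + 2) = 3/4
Result: (21/4)/(w + 2) + (3/4)/(w - 2)


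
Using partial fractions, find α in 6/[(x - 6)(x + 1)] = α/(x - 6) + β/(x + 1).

Cover-up at x = 6: α = 6/(6 + 1) = 6/7


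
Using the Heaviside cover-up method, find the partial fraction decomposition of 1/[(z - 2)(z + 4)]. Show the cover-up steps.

Cover (z - 2): set z=2, get α = 1/(2 + 4) = 1/6. Cover (z + 4): set z=-4, get β = 1/(-4 - 2) = -1/6.
Result: (1/6)/(z - 2) - (1/6)/(z + 4)


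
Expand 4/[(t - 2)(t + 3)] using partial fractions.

4/(t - 2)(t + 3) = A/(t - 2) + B/(t + 3). A = 4/(2 + 3) = 4/5, B = 4/(-3 - 2) = -4/5
Result: (4/5)/(t - 2) - (4/5)/(t + 3)


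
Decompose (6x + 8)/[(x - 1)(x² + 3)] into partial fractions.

At x=1: α = (6·1 + 8)/(1² + 3) = 7/2. β = -α = -7/2, γ = 6 - 1·α = 5/2
Result: (7/2)/(x - 1) - ((7/2)x - 5/2)/(x² + 3)


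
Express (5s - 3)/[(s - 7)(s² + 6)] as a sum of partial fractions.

At s=7: α = (5·7 - 3)/(7² + 6) = 32/55. β = -α = -32/55, γ = 5 - 7·α = 51/55
Result: (32/55)/(s - 7) - ((32/55)s - 51/55)/(s² + 6)


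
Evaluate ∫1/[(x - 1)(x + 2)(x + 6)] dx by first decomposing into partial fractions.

Cover-up: A = 1/21, B = -1/12, C = 1/28. Decomposition: (1/21)/(x - 1) - (1/12)/(x + 2) + (1/28)/(x + 6). Integrate each term: (1/21) ln|(x - 1)| - (1/12) ln|(x + 2)| + (1/28) ln|(x + 6)| + C


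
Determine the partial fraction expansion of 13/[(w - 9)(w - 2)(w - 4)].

Using cover-up method: P = 13/35, Q = 13/14, R = -13/10
Result: (13/35)/(w - 9) + (13/14)/(w - 2) - (13/10)/(w - 4)


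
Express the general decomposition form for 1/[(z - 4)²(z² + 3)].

Repeated linear + quadratic: A/(z - 4) + B/(z - 4)² + (Cz + D)/(z² + 3)


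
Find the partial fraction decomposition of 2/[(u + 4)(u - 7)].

2/(u + 4)(u - 7) = P/(u + 4) + Q/(u - 7). P = 2/(-4 - 7) = -2/11, Q = 2/(7 + 4) = 2/11
Result: (-2/11)/(u + 4) + (2/11)/(u - 7)


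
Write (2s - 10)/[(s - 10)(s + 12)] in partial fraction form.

At s=10: α = (2·10 - 10)/(10 + 12) = 5/11. At s=-12: β = (2·(-12) - 10)/(-12 - 10) = 17/11
Result: (5/11)/(s - 10) + (17/11)/(s + 12)


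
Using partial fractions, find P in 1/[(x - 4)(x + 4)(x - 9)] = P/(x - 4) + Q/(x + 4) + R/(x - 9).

Cover-up at x = 4: P = 1/[(4 + 4)(4 - 9)] = 1/[(8)(-5)] = -1/40


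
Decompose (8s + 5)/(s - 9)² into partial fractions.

(8s + 5) = P(s - 9) + Q. At s = 9: Q = 8·9 + 5 = 77. Coeff of s: P = 8
Result: 8/(s - 9) + 77/(s - 9)²


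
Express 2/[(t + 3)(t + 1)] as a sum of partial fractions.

2/(t + 3)(t + 1) = A/(t + 3) + B/(t + 1). A = 2/(-3 + 1) = -1, B = 2/(-1 + 3) = 1
Result: -1/(t + 3) + 1/(t + 1)
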